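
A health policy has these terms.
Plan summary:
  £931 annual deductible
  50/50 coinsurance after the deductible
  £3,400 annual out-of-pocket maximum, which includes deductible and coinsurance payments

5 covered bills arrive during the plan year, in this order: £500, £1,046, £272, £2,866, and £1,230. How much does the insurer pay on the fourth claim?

£1,433

Bill 1, £500: all of it applies to the deductible. Cost to patient: £500. OOP to date £500. Insurer: £500 − £500 = £0.
Bill 2, £1,046: deductible takes £431, £615 remains; coinsurance £615 × 50% = £307.50. Cost to patient: £738.50. OOP to date £1,238.50. Plan pays £1,046 − £738.50 = £307.50.
Bill 3, £272: 50% coinsurance on £272 = £136. Cost to patient: £136. OOP to date £1,374.50. Insurer: £272 − £136 = £136.
Bill 4, £2,866: 50% coinsurance on £2,866 = £1,433. Cost to patient: £1,433. OOP to date £2,807.50. Insurer: £2,866 − £1,433 = £1,433.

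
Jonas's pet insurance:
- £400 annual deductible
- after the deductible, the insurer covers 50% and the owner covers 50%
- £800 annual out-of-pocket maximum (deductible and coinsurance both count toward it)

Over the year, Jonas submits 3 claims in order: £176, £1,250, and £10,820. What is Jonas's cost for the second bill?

#1 (£176): entire amount goes to the deductible. Owner pays £176; OOP now £176.
#2 (£1,250): £224 to deductible, leaving £1,026; coinsurance £1,026 × 50% = £513. Deductible plus coinsurance: £224 + £513 = £737. OOP would hit £913 > £800, so the cap limits the owner to £800 − £176 = £624.

£624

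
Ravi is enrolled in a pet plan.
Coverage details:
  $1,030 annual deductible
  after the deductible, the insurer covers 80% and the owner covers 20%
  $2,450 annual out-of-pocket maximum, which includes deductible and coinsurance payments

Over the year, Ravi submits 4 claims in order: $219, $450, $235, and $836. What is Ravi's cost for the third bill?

Claim 1 ($219): fully absorbed by the deductible. Owner pays $219; OOP now $219.
Claim 2 ($450): all of it applies to the deductible. Cost to owner: $450. OOP to date $669.
Claim 3 ($235): entire amount goes to the deductible. Owner pays $235; OOP now $904.

$235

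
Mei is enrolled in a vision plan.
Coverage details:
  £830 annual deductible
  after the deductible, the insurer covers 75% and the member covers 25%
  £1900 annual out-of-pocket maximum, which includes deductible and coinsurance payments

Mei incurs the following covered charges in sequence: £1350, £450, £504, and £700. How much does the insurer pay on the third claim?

£378

Bill 1, £1350: £830 to deductible, leaving £520; coinsurance £520 × 25% = £130. Member pays £960; OOP now £960. Insurer: £1350 − £960 = £390.
Bill 2, £450: 25% coinsurance on £450 = £112.50. Member pays £112.50; OOP now £1072.50. Insurer: £450 − £112.50 = £337.50.
Bill 3, £504: deductible met; 25% of £504 = £126. Member pays £126; OOP now £1198.50. Insurer: £504 − £126 = £378.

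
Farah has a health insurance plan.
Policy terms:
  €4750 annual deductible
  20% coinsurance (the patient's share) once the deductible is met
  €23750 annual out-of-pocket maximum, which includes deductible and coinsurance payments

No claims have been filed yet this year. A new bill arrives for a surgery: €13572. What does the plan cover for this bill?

Deductible not yet touched, so the first €4750 of the bill goes to the deductible.
The remaining €8822 (= €13572 − €4750) moves to coinsurance.
20% of €8822 = €1764.40 falls to the patient.
So the patient owes €4750 + €1764.40 = €6514.40 before any cap.
Total out-of-pocket so far would be €0 + €6514.40 = €6514.40, below the €23750 cap — no reduction.
The insurer covers the remainder: €13572 − €6514.40 = €7057.60.

€7057.60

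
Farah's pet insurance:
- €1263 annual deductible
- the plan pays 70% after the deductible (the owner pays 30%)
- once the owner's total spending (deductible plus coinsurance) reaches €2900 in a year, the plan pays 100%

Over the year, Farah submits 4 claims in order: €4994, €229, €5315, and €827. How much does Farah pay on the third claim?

€449

Claim 1 (€4994): €1263 finishes the deductible; €3731 goes to coinsurance; 30% of €3731 = €1119.30. Owner pays €2382.30; OOP now €2382.30.
Claim 2 (€229): 30% coinsurance on €229 = €68.70. Owner pays €68.70; OOP now €2451.
Claim 3 (€5315): 30% coinsurance on €5315 = €1594.50. OOP would hit €4045.50 > €2900, so the cap limits the owner to €2900 − €2451 = €449.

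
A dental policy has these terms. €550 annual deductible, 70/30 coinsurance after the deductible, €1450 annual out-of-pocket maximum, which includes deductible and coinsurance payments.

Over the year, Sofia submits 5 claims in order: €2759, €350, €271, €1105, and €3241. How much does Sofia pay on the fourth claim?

€51

Claim 1 (€2759): deductible takes €550, €2209 remains; 30% of €2209 = €662.70. Patient owes €1212.70 (running OOP €1212.70).
Claim 2 (€350): 30% coinsurance on €350 = €105. Cost to patient: €105. OOP to date €1317.70.
Claim 3 (€271): deductible met; 30% of €271 = €81.30. Patient pays €81.30; OOP now €1399.
Claim 4 (€1105): deductible met; 30% of €1105 = €331.50. OOP would hit €1730.50 > €1450, so the cap limits the patient to €1450 − €1399 = €51.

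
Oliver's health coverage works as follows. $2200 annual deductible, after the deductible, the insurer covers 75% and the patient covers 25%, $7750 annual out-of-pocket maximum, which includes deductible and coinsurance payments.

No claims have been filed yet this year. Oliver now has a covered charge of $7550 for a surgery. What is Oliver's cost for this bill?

Nothing has been paid toward the $2200 deductible, so the first $2200 of this charge is applied there.
The remaining $5350 (= $7550 − $2200) moves to coinsurance.
Coinsurance: $5350 × 25% = $1337.50.
That puts the patient's cost at $2200 + $1337.50 = $3537.50 before any cap.
Cumulative spending $0 + $3537.50 = $3537.50 stays under the $7750 maximum.

$3537.50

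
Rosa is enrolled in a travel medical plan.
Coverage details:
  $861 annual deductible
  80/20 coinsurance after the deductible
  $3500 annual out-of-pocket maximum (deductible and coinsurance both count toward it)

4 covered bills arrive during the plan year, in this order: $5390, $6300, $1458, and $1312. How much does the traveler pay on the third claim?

$291.60

Bill 1, $5390: deductible takes $861, $4529 remains; 20% of $4529 = $905.80. Traveler pays $1766.80; OOP now $1766.80.
Bill 2, $6300: deductible met; 20% of $6300 = $1260. Cost to traveler: $1260. OOP to date $3026.80.
Bill 3, $1458: deductible met; 20% of $1458 = $291.60. Cost to traveler: $291.60. OOP to date $3318.40.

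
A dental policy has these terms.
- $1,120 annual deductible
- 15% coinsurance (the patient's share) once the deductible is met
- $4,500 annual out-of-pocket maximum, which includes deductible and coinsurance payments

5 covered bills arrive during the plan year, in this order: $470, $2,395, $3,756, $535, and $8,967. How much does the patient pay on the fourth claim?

Claim 1 — $470: all of it applies to the deductible. Cost to patient: $470. OOP to date $470.
Claim 2 — $2,395: $650 finishes the deductible; $1,745 goes to coinsurance; patient's 15% is $261.75. Patient owes $911.75 (running OOP $1,381.75).
Claim 3 — $3,756: 15% coinsurance on $3,756 = $563.40. Cost to patient: $563.40. OOP to date $1,945.15.
Claim 4 — $535: deductible already satisfied, so patient's share is 15% × $535 = $80.25. Cost to patient: $80.25. OOP to date $2,025.40.

$80.25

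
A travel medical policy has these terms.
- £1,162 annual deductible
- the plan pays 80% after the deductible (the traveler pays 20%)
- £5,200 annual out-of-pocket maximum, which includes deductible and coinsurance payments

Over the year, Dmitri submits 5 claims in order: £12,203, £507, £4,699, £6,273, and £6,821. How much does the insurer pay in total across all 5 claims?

Bill 1, £12,203: £1,162 to deductible, leaving £11,041; coinsurance £11,041 × 20% = £2,208.20. Cost to traveler: £3,370.20. OOP to date £3,370.20. Plan pays £12,203 − £3,370.20 = £8,832.80.
Bill 2, £507: deductible met; 20% of £507 = £101.40. Traveler pays £101.40; OOP now £3,471.60. Insurer: £507 − £101.40 = £405.60.
Bill 3, £4,699: deductible met; 20% of £4,699 = £939.80. Traveler pays £939.80; OOP now £4,411.40. Plan pays £4,699 − £939.80 = £3,759.20.
Bill 4, £6,273: 20% coinsurance on £6,273 = £1,254.60. That would push OOP to £5,666, over the £5,200 cap, so traveler pays £5,200 − £4,411.40 = £788.60. Plan pays £6,273 − £788.60 = £5,484.40.
Bill 5, £6,821: deductible met; 20% of £6,821 = £1,364.20. That would push OOP to £6,564.20, over the £5,200 cap, so traveler pays £5,200 − £5,200 = £0. Insurer: £6,821 − £0 = £6,821.
Insurer total: £8,832.80 + £405.60 + £3,759.20 + £5,484.40 + £6,821 = £25,303.

£25,303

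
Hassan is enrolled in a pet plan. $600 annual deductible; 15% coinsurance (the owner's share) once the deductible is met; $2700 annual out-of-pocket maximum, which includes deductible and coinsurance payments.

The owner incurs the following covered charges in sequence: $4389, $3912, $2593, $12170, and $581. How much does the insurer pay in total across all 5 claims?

$20945

Claim 1 ($4389): deductible takes $600, $3789 remains; owner's 15% is $568.35. Cost to owner: $1168.35. OOP to date $1168.35. Plan pays $4389 − $1168.35 = $3220.65.
Claim 2 ($3912): deductible met; 15% of $3912 = $586.80. Owner pays $586.80; OOP now $1755.15. Plan pays $3912 − $586.80 = $3325.20.
Claim 3 ($2593): deductible met; 15% of $2593 = $388.95. Cost to owner: $388.95. OOP to date $2144.10. Insurer: $2593 − $388.95 = $2204.05.
Claim 4 ($12170): 15% coinsurance on $12170 = $1825.50. That would push OOP to $3969.60, over the $2700 cap, so owner pays $2700 − $2144.10 = $555.90. Plan pays $12170 − $555.90 = $11614.10.
Claim 5 ($581): deductible met; 15% of $581 = $87.15. Adding that to $2700 gives $2787.15, past the $2700 cap; owner pays only $2700 − $2700 = $0. Insurer: $581 − $0 = $581.
Insurer total = bills − owner's total = $23645 − $2700 = $20945.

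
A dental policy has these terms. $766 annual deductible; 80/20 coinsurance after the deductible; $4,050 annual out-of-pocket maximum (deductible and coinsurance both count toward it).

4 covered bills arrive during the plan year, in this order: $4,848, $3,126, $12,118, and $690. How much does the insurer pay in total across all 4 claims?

$16,732

Claim 1 — $4,848: $766 finishes the deductible; $4,082 goes to coinsurance; 20% of $4,082 = $816.40. Patient pays $1,582.40; OOP now $1,582.40. Insurer: $4,848 − $1,582.40 = $3,265.60.
Claim 2 — $3,126: deductible already satisfied, so patient's share is 20% × $3,126 = $625.20. Patient owes $625.20 (running OOP $2,207.60). Plan pays $3,126 − $625.20 = $2,500.80.
Claim 3 — $12,118: deductible already satisfied, so patient's share is 20% × $12,118 = $2,423.60. OOP would hit $4,631.20 > $4,050, so the cap limits the patient to $4,050 − $2,207.60 = $1,842.40. Insurer: $12,118 − $1,842.40 = $10,275.60.
Claim 4 — $690: deductible met; 20% of $690 = $138. That would push OOP to $4,188, over the $4,050 cap, so patient pays $4,050 − $4,050 = $0. Plan pays $690 − $0 = $690.
Insurer total: $3,265.60 + $2,500.80 + $10,275.60 + $690 = $16,732.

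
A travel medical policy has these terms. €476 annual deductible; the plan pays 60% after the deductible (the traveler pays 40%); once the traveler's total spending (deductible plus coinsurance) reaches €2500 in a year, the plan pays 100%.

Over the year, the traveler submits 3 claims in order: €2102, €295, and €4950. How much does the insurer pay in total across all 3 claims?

€4847

Claim 1 (€2102): deductible takes €476, €1626 remains; coinsurance €1626 × 40% = €650.40. Traveler owes €1126.40 (running OOP €1126.40). Plan pays €2102 − €1126.40 = €975.60.
Claim 2 (€295): 40% coinsurance on €295 = €118. Traveler pays €118; OOP now €1244.40. Plan pays €295 − €118 = €177.
Claim 3 (€4950): 40% coinsurance on €4950 = €1980. OOP would hit €3224.40 > €2500, so the cap limits the traveler to €2500 − €1244.40 = €1255.60. Insurer: €4950 − €1255.60 = €3694.40.
Insurer total = bills − traveler's total = €7347 − €2500 = €4847.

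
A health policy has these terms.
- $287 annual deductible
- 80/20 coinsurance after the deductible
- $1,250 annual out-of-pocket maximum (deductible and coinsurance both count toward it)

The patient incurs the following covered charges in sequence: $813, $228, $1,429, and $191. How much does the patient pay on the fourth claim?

$38.20

Claim 1 ($813): deductible takes $287, $526 remains; patient's 20% is $105.20. Cost to patient: $392.20. OOP to date $392.20.
Claim 2 ($228): deductible already satisfied, so patient's share is 20% × $228 = $45.60. Patient pays $45.60; OOP now $437.80.
Claim 3 ($1,429): deductible already satisfied, so patient's share is 20% × $1,429 = $285.80. Patient owes $285.80 (running OOP $723.60).
Claim 4 ($191): deductible met; 20% of $191 = $38.20. Patient owes $38.20 (running OOP $761.80).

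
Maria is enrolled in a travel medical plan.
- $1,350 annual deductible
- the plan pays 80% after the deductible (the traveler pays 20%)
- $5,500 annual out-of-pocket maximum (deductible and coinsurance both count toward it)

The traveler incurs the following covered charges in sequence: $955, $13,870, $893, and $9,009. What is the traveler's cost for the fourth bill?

Claim 1 ($955): all of it applies to the deductible. Traveler pays $955; OOP now $955.
Claim 2 ($13,870): deductible takes $395, $13,475 remains; 20% of $13,475 = $2,695. Traveler pays $3,090; OOP now $4,045.
Claim 3 ($893): deductible already satisfied, so traveler's share is 20% × $893 = $178.60. Cost to traveler: $178.60. OOP to date $4,223.60.
Claim 4 ($9,009): 20% coinsurance on $9,009 = $1,801.80. Adding that to $4,223.60 gives $6,025.40, past the $5,500 cap; traveler pays only $5,500 − $4,223.60 = $1,276.40.

$1,276.40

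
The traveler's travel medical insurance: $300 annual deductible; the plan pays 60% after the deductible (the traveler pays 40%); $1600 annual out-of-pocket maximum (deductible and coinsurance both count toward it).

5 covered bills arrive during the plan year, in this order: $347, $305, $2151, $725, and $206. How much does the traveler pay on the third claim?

Claim 1 — $347: deductible takes $300, $47 remains; 40% of $47 = $18.80. Traveler pays $318.80; OOP now $318.80.
Claim 2 — $305: deductible met; 40% of $305 = $122. Cost to traveler: $122. OOP to date $440.80.
Claim 3 — $2151: deductible met; 40% of $2151 = $860.40. Cost to traveler: $860.40. OOP to date $1301.20.

$860.40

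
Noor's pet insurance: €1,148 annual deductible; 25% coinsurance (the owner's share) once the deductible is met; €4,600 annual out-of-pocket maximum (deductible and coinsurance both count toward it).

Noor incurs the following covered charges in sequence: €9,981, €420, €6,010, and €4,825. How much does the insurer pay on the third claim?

Bill 1, €9,981: €1,148 finishes the deductible; €8,833 goes to coinsurance; owner's 25% is €2,208.25. Owner pays €3,356.25; OOP now €3,356.25. Plan pays €9,981 − €3,356.25 = €6,624.75.
Bill 2, €420: deductible already satisfied, so owner's share is 25% × €420 = €105. Owner pays €105; OOP now €3,461.25. Insurer: €420 − €105 = €315.
Bill 3, €6,010: deductible already satisfied, so owner's share is 25% × €6,010 = €1,502.50. Adding that to €3,461.25 gives €4,963.75, past the €4,600 cap; owner pays only €4,600 − €3,461.25 = €1,138.75. Insurer: €6,010 − €1,138.75 = €4,871.25.

€4,871.25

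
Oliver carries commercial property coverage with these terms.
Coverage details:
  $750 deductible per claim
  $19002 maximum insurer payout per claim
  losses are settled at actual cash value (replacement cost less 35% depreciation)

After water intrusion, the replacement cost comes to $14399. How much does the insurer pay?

Actual cash value after 35% depreciation: $14399 × 65% = $9359.35.
After the deductible, $9359.35 − $750 = $8609.35 remains.
That's under the $19002 cap, so the insurer reimburses the full $8609.35.

$8609.35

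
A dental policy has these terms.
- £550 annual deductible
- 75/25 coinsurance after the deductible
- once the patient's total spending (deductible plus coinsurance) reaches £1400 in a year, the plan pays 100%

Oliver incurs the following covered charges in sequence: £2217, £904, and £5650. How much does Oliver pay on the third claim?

Claim 1 — £2217: £550 finishes the deductible; £1667 goes to coinsurance; coinsurance £1667 × 25% = £416.75. Patient owes £966.75 (running OOP £966.75).
Claim 2 — £904: deductible already satisfied, so patient's share is 25% × £904 = £226. Patient owes £226 (running OOP £1192.75).
Claim 3 — £5650: 25% coinsurance on £5650 = £1412.50. That would push OOP to £2605.25, over the £1400 cap, so patient pays £1400 − £1192.75 = £207.25.

£207.25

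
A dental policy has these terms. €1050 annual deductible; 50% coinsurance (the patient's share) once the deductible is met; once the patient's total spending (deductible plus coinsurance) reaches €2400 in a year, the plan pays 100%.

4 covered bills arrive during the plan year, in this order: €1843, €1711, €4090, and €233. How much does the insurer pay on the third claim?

#1 (€1843): deductible takes €1050, €793 remains; coinsurance €793 × 50% = €396.50. Cost to patient: €1446.50. OOP to date €1446.50. Plan pays €1843 − €1446.50 = €396.50.
#2 (€1711): 50% coinsurance on €1711 = €855.50. Patient pays €855.50; OOP now €2302. Insurer: €1711 − €855.50 = €855.50.
#3 (€4090): 50% coinsurance on €4090 = €2045. OOP would hit €4347 > €2400, so the cap limits the patient to €2400 − €2302 = €98. Insurer: €4090 − €98 = €3992.

€3992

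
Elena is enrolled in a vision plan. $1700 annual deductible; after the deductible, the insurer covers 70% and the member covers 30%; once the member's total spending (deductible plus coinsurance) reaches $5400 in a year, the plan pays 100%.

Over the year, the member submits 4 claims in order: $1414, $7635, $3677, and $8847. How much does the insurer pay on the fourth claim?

$8454.80

Claim 1 ($1414): all of it applies to the deductible. Cost to member: $1414. OOP to date $1414. Insurer: $1414 − $1414 = $0.
Claim 2 ($7635): $286 finishes the deductible; $7349 goes to coinsurance; member's 30% is $2204.70. Cost to member: $2490.70. OOP to date $3904.70. Plan pays $7635 − $2490.70 = $5144.30.
Claim 3 ($3677): deductible already satisfied, so member's share is 30% × $3677 = $1103.10. Member pays $1103.10; OOP now $5007.80. Insurer: $3677 − $1103.10 = $2573.90.
Claim 4 ($8847): 30% coinsurance on $8847 = $2654.10. OOP would hit $7661.90 > $5400, so the cap limits the member to $5400 − $5007.80 = $392.20. Plan pays $8847 − $392.20 = $8454.80.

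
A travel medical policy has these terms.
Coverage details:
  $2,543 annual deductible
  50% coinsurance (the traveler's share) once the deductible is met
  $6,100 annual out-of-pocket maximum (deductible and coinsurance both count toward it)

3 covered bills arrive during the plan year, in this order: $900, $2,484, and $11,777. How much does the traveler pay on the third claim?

$3,136.50

Claim 1 — $900: fully absorbed by the deductible. Cost to traveler: $900. OOP to date $900.
Claim 2 — $2,484: $1,643 to deductible, leaving $841; traveler's 50% is $420.50. Traveler pays $2,063.50; OOP now $2,963.50.
Claim 3 — $11,777: deductible already satisfied, so traveler's share is 50% × $11,777 = $5,888.50. Adding that to $2,963.50 gives $8,852, past the $6,100 cap; traveler pays only $6,100 − $2,963.50 = $3,136.50.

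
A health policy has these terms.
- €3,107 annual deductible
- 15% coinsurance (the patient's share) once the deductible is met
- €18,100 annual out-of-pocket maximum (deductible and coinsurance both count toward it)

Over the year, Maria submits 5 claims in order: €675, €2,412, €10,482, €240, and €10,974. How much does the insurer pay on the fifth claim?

Claim 1 — €675: fully absorbed by the deductible. Patient pays €675; OOP now €675. Plan pays €675 − €675 = €0.
Claim 2 — €2,412: entire amount goes to the deductible. Patient owes €2,412 (running OOP €3,087). Insurer: €2,412 − €2,412 = €0.
Claim 3 — €10,482: €20 finishes the deductible; €10,462 goes to coinsurance; 15% of €10,462 = €1,569.30. Patient owes €1,589.30 (running OOP €4,676.30). Insurer: €10,482 − €1,589.30 = €8,892.70.
Claim 4 — €240: 15% coinsurance on €240 = €36. Patient pays €36; OOP now €4,712.30. Insurer: €240 − €36 = €204.
Claim 5 — €10,974: 15% coinsurance on €10,974 = €1,646.10. Patient owes €1,646.10 (running OOP €6,358.40). Plan pays €10,974 − €1,646.10 = €9,327.90.

€9,327.90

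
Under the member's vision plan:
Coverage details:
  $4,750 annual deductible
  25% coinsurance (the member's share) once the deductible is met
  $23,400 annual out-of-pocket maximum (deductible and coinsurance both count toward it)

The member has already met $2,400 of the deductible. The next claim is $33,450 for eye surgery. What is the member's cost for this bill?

$10,125

Remaining deductible: $4,750 − $2,400 = $2,350.
That leaves $33,450 − $2,350 = $31,100 for coinsurance.
Member's 25% share of $31,100 is $7,775.
Member responsibility before any cap: $2,350 + $7,775 = $10,125.
Year-to-date out-of-pocket becomes $2,400 + $10,125 = $12,525, still under the $23,400 maximum, so no cap applies.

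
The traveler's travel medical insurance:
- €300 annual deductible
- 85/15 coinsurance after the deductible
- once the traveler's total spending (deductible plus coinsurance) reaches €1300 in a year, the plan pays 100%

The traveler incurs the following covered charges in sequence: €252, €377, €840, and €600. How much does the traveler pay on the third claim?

€126

Bill 1, €252: fully absorbed by the deductible. Traveler owes €252 (running OOP €252).
Bill 2, €377: deductible takes €48, €329 remains; coinsurance €329 × 15% = €49.35. Cost to traveler: €97.35. OOP to date €349.35.
Bill 3, €840: deductible already satisfied, so traveler's share is 15% × €840 = €126. Traveler owes €126 (running OOP €475.35).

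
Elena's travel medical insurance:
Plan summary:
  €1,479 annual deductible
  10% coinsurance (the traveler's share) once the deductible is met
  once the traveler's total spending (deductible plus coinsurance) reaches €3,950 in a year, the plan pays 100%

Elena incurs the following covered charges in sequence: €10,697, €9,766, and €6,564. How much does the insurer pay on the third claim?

€5,991.40

Claim 1 (€10,697): €1,479 to deductible, leaving €9,218; 10% of €9,218 = €921.80. Traveler owes €2,400.80 (running OOP €2,400.80). Plan pays €10,697 − €2,400.80 = €8,296.20.
Claim 2 (€9,766): 10% coinsurance on €9,766 = €976.60. Traveler pays €976.60; OOP now €3,377.40. Insurer: €9,766 − €976.60 = €8,789.40.
Claim 3 (€6,564): deductible met; 10% of €6,564 = €656.40. Adding that to €3,377.40 gives €4,033.80, past the €3,950 cap; traveler pays only €3,950 − €3,377.40 = €572.60. Plan pays €6,564 − €572.60 = €5,991.40.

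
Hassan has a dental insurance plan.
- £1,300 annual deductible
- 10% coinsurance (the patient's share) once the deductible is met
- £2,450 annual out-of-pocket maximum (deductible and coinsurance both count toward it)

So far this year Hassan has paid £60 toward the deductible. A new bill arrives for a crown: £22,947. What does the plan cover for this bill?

£20,557

£60 of the £1,300 deductible is already met, leaving £1,240.
After the £1,240 deductible portion, £22,947 − £1,240 = £21,707 is subject to coinsurance.
10% of £21,707 = £2,170.70 falls to the patient.
That puts the patient's cost at £1,240 + £2,170.70 = £3,410.70 before any cap.
That would bring total out-of-pocket to £3,470.70, past the £2,450 cap. The patient is capped at £2,450 − £60 = £2,390 on this claim.
Insurer pays the balance: £22,947 − £2,390 = £20,557.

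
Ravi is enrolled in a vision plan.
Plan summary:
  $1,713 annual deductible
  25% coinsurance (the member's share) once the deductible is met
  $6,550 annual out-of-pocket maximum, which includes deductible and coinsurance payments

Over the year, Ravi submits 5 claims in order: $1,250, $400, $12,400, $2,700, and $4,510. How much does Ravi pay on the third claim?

Claim 1 — $1,250: fully absorbed by the deductible. Member owes $1,250 (running OOP $1,250).
Claim 2 — $400: entire amount goes to the deductible. Member pays $400; OOP now $1,650.
Claim 3 — $12,400: $63 to deductible, leaving $12,337; 25% of $12,337 = $3,084.25. Member owes $3,147.25 (running OOP $4,797.25).

$3,147.25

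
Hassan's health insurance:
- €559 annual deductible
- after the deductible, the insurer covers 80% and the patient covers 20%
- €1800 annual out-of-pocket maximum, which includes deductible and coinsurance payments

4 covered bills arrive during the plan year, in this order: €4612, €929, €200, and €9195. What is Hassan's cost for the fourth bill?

Claim 1 (€4612): €559 to deductible, leaving €4053; coinsurance €4053 × 20% = €810.60. Patient pays €1369.60; OOP now €1369.60.
Claim 2 (€929): 20% coinsurance on €929 = €185.80. Cost to patient: €185.80. OOP to date €1555.40.
Claim 3 (€200): deductible met; 20% of €200 = €40. Cost to patient: €40. OOP to date €1595.40.
Claim 4 (€9195): deductible met; 20% of €9195 = €1839. OOP would hit €3434.40 > €1800, so the cap limits the patient to €1800 − €1595.40 = €204.60.

€204.60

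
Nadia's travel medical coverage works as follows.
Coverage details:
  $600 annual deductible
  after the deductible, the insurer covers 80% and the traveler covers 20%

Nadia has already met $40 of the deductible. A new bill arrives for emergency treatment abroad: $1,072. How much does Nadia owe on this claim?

$662.40

Deductible still to meet: $600 − $40 = $560.
After the $560 deductible portion, $1,072 − $560 = $512 is subject to coinsurance.
Traveler's 20% share of $512 is $102.40.
Traveler responsibility: $560 + $102.40 = $662.40.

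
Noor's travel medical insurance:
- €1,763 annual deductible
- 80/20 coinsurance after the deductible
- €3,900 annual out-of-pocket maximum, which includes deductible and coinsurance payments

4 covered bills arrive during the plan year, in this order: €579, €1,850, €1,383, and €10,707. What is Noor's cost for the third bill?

€276.60

Claim 1 (€579): fully absorbed by the deductible. Traveler pays €579; OOP now €579.
Claim 2 (€1,850): €1,184 finishes the deductible; €666 goes to coinsurance; coinsurance €666 × 20% = €133.20. Cost to traveler: €1,317.20. OOP to date €1,896.20.
Claim 3 (€1,383): deductible met; 20% of €1,383 = €276.60. Traveler pays €276.60; OOP now €2,172.80.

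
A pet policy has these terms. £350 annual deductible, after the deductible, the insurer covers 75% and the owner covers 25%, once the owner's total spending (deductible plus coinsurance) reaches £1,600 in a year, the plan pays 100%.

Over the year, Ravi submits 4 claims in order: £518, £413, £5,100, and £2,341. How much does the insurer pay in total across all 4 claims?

£6,772

Claim 1 — £518: deductible takes £350, £168 remains; 25% of £168 = £42. Owner owes £392 (running OOP £392). Plan pays £518 − £392 = £126.
Claim 2 — £413: 25% coinsurance on £413 = £103.25. Cost to owner: £103.25. OOP to date £495.25. Plan pays £413 − £103.25 = £309.75.
Claim 3 — £5,100: 25% coinsurance on £5,100 = £1,275. OOP would hit £1,770.25 > £1,600, so the cap limits the owner to £1,600 − £495.25 = £1,104.75. Plan pays £5,100 − £1,104.75 = £3,995.25.
Claim 4 — £2,341: deductible met; 25% of £2,341 = £585.25. OOP would hit £2,185.25 > £1,600, so the cap limits the owner to £1,600 − £1,600 = £0. Plan pays £2,341 − £0 = £2,341.
Insurer total = bills − owner's total = £8,372 − £1,600 = £6,772.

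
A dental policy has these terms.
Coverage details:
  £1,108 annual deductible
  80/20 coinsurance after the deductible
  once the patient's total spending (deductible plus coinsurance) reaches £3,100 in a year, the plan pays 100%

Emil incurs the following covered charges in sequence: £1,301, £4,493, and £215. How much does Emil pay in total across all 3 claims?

Bill 1, £1,301: deductible takes £1,108, £193 remains; 20% of £193 = £38.60. Patient owes £1,146.60 (running OOP £1,146.60).
Bill 2, £4,493: 20% coinsurance on £4,493 = £898.60. Patient pays £898.60; OOP now £2,045.20.
Bill 3, £215: deductible met; 20% of £215 = £43. Cost to patient: £43. OOP to date £2,088.20.
Total paid by the patient: £1,146.60 + £898.60 + £43 = £2,088.20.

£2,088.20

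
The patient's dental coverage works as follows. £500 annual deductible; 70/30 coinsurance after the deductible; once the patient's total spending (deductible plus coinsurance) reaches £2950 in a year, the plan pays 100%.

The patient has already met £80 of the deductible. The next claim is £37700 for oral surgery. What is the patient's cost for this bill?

Deductible still to meet: £500 − £80 = £420.
After the £420 deductible portion, £37700 − £420 = £37280 is subject to coinsurance.
Coinsurance: £37280 × 30% = £11184.
That puts the patient's cost at £420 + £11184 = £11604 before any cap.
That would bring total out-of-pocket to £11684, past the £2950 cap. The patient is capped at £2950 − £80 = £2870 on this claim.

£2870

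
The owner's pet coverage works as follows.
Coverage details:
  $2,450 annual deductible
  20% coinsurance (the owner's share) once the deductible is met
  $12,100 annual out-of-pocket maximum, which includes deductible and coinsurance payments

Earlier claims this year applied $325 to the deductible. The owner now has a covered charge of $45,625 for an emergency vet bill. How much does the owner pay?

Deductible still to meet: $2,450 − $325 = $2,125.
After the $2,125 deductible portion, $45,625 − $2,125 = $43,500 is subject to coinsurance.
Owner's 20% share of $43,500 is $8,700.
So the owner owes $2,125 + $8,700 = $10,825 before any cap.
Year-to-date out-of-pocket becomes $325 + $10,825 = $11,150, still under the $12,100 maximum, so no cap applies.

$10,825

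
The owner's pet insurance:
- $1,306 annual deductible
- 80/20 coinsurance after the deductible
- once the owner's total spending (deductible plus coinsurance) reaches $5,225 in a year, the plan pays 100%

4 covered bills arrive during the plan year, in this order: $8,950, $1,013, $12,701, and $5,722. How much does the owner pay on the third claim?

Claim 1 — $8,950: deductible takes $1,306, $7,644 remains; owner's 20% is $1,528.80. Owner pays $2,834.80; OOP now $2,834.80.
Claim 2 — $1,013: 20% coinsurance on $1,013 = $202.60. Owner pays $202.60; OOP now $3,037.40.
Claim 3 — $12,701: deductible met; 20% of $12,701 = $2,540.20. That would push OOP to $5,577.60, over the $5,225 cap, so owner pays $5,225 − $3,037.40 = $2,187.60.

$2,187.60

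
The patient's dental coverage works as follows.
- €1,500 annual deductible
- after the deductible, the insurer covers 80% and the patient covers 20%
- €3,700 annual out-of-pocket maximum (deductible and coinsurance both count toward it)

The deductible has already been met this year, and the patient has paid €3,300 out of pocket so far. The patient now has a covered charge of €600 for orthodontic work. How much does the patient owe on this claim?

With the deductible met, the entire €600 is subject to coinsurance.
Coinsurance: €600 × 20% = €120.
Year-to-date out-of-pocket becomes €3,300 + €120 = €3,420, still under the €3,700 maximum, so no cap applies.

€120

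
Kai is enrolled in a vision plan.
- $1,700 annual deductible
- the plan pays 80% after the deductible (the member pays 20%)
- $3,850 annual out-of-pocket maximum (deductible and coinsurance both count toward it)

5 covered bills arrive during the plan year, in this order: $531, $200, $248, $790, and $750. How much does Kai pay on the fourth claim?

Bill 1, $531: entire amount goes to the deductible. Member owes $531 (running OOP $531).
Bill 2, $200: entire amount goes to the deductible. Cost to member: $200. OOP to date $731.
Bill 3, $248: fully absorbed by the deductible. Cost to member: $248. OOP to date $979.
Bill 4, $790: $721 to deductible, leaving $69; coinsurance $69 × 20% = $13.80. Member pays $734.80; OOP now $1,713.80.

$734.80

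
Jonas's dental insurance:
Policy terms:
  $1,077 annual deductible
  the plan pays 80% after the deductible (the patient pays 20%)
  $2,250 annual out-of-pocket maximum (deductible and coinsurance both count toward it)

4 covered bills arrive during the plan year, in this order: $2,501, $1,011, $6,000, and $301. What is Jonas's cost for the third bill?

$686

#1 ($2,501): deductible takes $1,077, $1,424 remains; patient's 20% is $284.80. Cost to patient: $1,361.80. OOP to date $1,361.80.
#2 ($1,011): 20% coinsurance on $1,011 = $202.20. Patient pays $202.20; OOP now $1,564.
#3 ($6,000): 20% coinsurance on $6,000 = $1,200. That would push OOP to $2,764, over the $2,250 cap, so patient pays $2,250 − $1,564 = $686.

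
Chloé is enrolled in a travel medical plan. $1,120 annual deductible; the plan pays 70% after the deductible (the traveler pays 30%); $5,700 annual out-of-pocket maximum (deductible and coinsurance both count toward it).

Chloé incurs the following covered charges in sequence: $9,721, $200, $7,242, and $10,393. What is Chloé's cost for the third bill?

$1,939.70

Claim 1 — $9,721: $1,120 to deductible, leaving $8,601; traveler's 30% is $2,580.30. Traveler pays $3,700.30; OOP now $3,700.30.
Claim 2 — $200: 30% coinsurance on $200 = $60. Traveler owes $60 (running OOP $3,760.30).
Claim 3 — $7,242: 30% coinsurance on $7,242 = $2,172.60. Adding that to $3,760.30 gives $5,932.90, past the $5,700 cap; traveler pays only $5,700 − $3,760.30 = $1,939.70.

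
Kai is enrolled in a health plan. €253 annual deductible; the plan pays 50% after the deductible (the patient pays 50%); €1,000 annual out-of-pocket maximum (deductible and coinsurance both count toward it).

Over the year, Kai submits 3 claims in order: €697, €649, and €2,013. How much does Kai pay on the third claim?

#1 (€697): €253 to deductible, leaving €444; 50% of €444 = €222. Cost to patient: €475. OOP to date €475.
#2 (€649): 50% coinsurance on €649 = €324.50. Patient pays €324.50; OOP now €799.50.
#3 (€2,013): deductible met; 50% of €2,013 = €1,006.50. That would push OOP to €1,806, over the €1,000 cap, so patient pays €1,000 − €799.50 = €200.50.

€200.50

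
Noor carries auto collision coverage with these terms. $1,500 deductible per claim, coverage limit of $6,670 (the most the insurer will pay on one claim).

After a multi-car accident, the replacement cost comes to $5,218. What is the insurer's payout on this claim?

$3,718

Less the $1,500 deductible: $5,218 − $1,500 = $3,718.
$3,718 ≤ $6,670, so the limit doesn't bind; insurer pays $3,718.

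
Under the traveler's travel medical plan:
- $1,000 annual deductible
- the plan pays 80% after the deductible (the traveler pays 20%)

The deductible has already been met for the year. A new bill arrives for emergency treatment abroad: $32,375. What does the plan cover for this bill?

The deductible is already satisfied, so the full bill goes to coinsurance.
Traveler's 20% share of $32,375 is $6,475.
The insurer covers the remainder: $32,375 − $6,475 = $25,900.

$25,900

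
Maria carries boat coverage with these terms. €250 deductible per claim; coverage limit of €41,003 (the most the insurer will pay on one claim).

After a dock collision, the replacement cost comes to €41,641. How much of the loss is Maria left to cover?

Subtract the deductible: €41,641 − €250 = €41,391.
Since €41,391 > €41,003, the payout is capped at €41,003.
Out of pocket: €41,641 − €41,003 = €638.

€638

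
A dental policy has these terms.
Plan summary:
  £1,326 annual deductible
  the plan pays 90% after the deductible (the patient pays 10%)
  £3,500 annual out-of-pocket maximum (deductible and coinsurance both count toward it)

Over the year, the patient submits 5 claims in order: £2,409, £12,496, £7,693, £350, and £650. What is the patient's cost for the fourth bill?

Bill 1, £2,409: £1,326 to deductible, leaving £1,083; patient's 10% is £108.30. Cost to patient: £1,434.30. OOP to date £1,434.30.
Bill 2, £12,496: deductible already satisfied, so patient's share is 10% × £12,496 = £1,249.60. Cost to patient: £1,249.60. OOP to date £2,683.90.
Bill 3, £7,693: deductible met; 10% of £7,693 = £769.30. Patient pays £769.30; OOP now £3,453.20.
Bill 4, £350: deductible already satisfied, so patient's share is 10% × £350 = £35. Patient pays £35; OOP now £3,488.20.

£35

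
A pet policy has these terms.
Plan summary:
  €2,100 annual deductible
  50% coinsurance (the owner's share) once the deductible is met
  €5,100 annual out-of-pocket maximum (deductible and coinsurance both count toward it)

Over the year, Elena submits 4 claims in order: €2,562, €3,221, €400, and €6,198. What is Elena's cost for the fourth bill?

Claim 1 (€2,562): €2,100 finishes the deductible; €462 goes to coinsurance; owner's 50% is €231. Owner pays €2,331; OOP now €2,331.
Claim 2 (€3,221): deductible met; 50% of €3,221 = €1,610.50. Owner pays €1,610.50; OOP now €3,941.50.
Claim 3 (€400): 50% coinsurance on €400 = €200. Owner owes €200 (running OOP €4,141.50).
Claim 4 (€6,198): deductible already satisfied, so owner's share is 50% × €6,198 = €3,099. OOP would hit €7,240.50 > €5,100, so the cap limits the owner to €5,100 − €4,141.50 = €958.50.

€958.50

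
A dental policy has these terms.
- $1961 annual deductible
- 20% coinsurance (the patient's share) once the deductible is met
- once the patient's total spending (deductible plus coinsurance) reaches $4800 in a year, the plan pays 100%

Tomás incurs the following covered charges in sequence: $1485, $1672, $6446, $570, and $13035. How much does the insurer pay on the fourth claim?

Claim 1 ($1485): entire amount goes to the deductible. Cost to patient: $1485. OOP to date $1485. Plan pays $1485 − $1485 = $0.
Claim 2 ($1672): $476 to deductible, leaving $1196; 20% of $1196 = $239.20. Patient pays $715.20; OOP now $2200.20. Plan pays $1672 − $715.20 = $956.80.
Claim 3 ($6446): deductible met; 20% of $6446 = $1289.20. Patient pays $1289.20; OOP now $3489.40. Plan pays $6446 − $1289.20 = $5156.80.
Claim 4 ($570): deductible already satisfied, so patient's share is 20% × $570 = $114. Cost to patient: $114. OOP to date $3603.40. Insurer: $570 − $114 = $456.

$456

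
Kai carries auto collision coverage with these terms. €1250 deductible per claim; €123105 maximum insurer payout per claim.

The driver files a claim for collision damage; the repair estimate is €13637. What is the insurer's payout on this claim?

Subtract the deductible: €13637 − €1250 = €12387.
€12387 ≤ €123105, so the limit doesn't bind; insurer pays €12387.

€12387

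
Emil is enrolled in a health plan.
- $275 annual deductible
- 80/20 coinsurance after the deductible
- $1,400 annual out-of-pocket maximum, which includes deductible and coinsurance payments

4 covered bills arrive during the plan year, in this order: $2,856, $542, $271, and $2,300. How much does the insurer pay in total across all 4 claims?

Claim 1 ($2,856): deductible takes $275, $2,581 remains; coinsurance $2,581 × 20% = $516.20. Patient owes $791.20 (running OOP $791.20). Plan pays $2,856 − $791.20 = $2,064.80.
Claim 2 ($542): deductible already satisfied, so patient's share is 20% × $542 = $108.40. Cost to patient: $108.40. OOP to date $899.60. Insurer: $542 − $108.40 = $433.60.
Claim 3 ($271): deductible met; 20% of $271 = $54.20. Cost to patient: $54.20. OOP to date $953.80. Insurer: $271 − $54.20 = $216.80.
Claim 4 ($2,300): 20% coinsurance on $2,300 = $460. That would push OOP to $1,413.80, over the $1,400 cap, so patient pays $1,400 − $953.80 = $446.20. Plan pays $2,300 − $446.20 = $1,853.80.
Insurer total: $2,064.80 + $433.60 + $216.80 + $1,853.80 = $4,569.

$4,569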